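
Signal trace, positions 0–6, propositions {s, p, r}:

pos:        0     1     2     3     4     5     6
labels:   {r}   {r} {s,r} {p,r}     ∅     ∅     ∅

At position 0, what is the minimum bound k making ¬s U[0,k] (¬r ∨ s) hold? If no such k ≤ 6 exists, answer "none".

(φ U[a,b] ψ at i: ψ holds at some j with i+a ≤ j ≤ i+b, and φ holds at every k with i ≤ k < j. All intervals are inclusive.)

2

Need earliest j ≥ 0 with (¬r ∨ s), and ¬s at every k in [0,j-1].
  j=0: rhs fails.
  j=1: rhs fails.
  j=2: rhs holds; lhs holds on [0,1]. k = 2.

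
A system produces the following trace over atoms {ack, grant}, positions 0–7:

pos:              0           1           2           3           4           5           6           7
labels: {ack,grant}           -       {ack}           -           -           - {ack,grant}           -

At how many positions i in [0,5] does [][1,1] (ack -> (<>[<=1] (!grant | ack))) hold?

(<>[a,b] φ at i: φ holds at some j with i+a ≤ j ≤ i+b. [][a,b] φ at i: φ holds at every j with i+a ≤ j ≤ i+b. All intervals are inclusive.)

Evaluate at each i in [0,5]:
  i=0: ✓ (all of [1,1])
  i=1: ✓ (all of [2,2])
  i=2: ✓ (all of [3,3])
  i=3: ✓ (all of [4,4])
  i=4: ✓ (all of [5,5])
  i=5: ✓ (all of [6,6])
Positions where it holds: {0, 1, 2, 3, 4, 5} → 6.

6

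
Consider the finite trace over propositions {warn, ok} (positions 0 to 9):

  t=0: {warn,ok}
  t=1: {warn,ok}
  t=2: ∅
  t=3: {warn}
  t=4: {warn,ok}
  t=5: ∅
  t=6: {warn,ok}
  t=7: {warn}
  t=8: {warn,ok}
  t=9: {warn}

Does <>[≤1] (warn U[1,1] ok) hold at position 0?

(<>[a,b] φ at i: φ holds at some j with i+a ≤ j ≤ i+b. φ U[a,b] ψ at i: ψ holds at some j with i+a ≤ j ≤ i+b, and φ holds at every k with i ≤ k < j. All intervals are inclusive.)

Check (warn U[1,1] ok) at each j in [0,1]:
  j=0: holds
  j=1: fails
Found at j=0 → formula holds.

Holds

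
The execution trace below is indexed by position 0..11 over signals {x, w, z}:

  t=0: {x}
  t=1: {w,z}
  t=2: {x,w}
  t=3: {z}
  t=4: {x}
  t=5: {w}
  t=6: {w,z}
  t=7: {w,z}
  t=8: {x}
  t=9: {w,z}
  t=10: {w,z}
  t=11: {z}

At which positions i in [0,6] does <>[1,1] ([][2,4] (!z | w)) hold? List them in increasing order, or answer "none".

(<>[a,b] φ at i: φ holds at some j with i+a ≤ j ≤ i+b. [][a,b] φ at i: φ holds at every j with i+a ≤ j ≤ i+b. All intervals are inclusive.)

1, 2, 3, 4, 5

Evaluate at each i in [0,6]:
  i=0: ✗ (none in [1,1])
  i=1: ✓ (witness j=2)
  i=2: ✓ (witness j=3)
  i=3: ✓ (witness j=4)
  i=4: ✓ (witness j=5)
  i=5: ✓ (witness j=6)
  i=6: ✗ (none in [7,7])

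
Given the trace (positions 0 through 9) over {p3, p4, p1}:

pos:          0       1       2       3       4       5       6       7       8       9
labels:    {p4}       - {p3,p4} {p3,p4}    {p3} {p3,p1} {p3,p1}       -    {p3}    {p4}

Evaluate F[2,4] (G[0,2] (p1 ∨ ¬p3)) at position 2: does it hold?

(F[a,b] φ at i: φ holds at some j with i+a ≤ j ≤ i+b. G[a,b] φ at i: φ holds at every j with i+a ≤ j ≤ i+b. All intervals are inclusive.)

Yes

Check G[0,2] (p1 ∨ ¬p3) at each j in [4,6]:
  j=4: fails at 4
  j=5: holds on [5,7]
  j=6: fails at 8
Found at j=5 → formula holds.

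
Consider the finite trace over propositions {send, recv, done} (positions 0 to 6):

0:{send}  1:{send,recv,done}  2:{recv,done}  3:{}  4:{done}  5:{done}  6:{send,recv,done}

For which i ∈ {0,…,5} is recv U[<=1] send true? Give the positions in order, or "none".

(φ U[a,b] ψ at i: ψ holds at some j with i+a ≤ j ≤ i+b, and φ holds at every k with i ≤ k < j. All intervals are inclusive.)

0, 1

Evaluate at each i in [0,5]:
  i=0: ✓ (rhs at j=0)
  i=1: ✓ (rhs at j=1)
  i=2: ✗ (no rhs in [2,3])
  i=3: ✗ (no rhs in [3,4])
  i=4: ✗ (no rhs in [4,5])
  i=5: ✗ (lhs fails at k=5 before rhs at j=6)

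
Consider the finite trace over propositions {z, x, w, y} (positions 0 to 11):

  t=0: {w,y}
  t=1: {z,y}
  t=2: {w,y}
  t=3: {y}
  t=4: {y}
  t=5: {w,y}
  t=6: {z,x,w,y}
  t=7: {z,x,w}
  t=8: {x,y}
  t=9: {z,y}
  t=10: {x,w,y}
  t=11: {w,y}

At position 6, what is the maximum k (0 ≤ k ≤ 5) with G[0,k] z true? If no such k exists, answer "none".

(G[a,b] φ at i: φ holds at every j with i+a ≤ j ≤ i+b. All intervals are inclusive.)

1

z must hold from j=6 onward; find where it first fails.
  j=6: holds
  j=7: holds
  j=8: fails
Holds on [6,7], so largest k = 1.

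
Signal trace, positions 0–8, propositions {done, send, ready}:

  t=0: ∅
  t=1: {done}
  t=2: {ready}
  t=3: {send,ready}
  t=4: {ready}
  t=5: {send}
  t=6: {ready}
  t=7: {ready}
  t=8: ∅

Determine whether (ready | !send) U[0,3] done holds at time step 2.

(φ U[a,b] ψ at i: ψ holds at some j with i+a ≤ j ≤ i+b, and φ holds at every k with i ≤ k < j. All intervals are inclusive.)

Does not hold

Need some j in [2,5] with done, and (ready | !send) at every k in [2,j-1].
  j=2: done false.
  j=3: done false.
  j=4: done false.
  j=5: done false.
No j in the window works → until fails.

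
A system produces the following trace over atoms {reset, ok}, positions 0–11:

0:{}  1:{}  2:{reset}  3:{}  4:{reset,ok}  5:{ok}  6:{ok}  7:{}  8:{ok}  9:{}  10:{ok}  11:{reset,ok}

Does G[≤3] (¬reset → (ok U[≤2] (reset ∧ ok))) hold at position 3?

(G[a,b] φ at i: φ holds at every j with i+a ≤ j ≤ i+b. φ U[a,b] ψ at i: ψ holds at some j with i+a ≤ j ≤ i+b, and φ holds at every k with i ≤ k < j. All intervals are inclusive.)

Check (¬reset → (ok U[≤2] (reset ∧ ok))) at every j in [3,6]:
  j=3: antecedent true; consequent fails → ✗
  j=4: antecedent false → ✓
  j=5: antecedent true; consequent fails → ✗
  j=6: antecedent true; consequent fails → ✗
Fails at j=3 → formula fails.

No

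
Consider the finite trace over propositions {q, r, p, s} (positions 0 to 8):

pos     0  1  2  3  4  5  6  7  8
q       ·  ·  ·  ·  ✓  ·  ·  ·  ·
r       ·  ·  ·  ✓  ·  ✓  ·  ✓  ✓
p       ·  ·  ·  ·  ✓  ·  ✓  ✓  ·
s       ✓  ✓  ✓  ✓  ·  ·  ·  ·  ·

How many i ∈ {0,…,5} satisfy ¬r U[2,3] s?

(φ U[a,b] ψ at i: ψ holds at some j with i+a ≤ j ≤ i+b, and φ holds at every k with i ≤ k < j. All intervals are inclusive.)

2

Evaluate at each i in [0,5]:
  i=0: ✓ (rhs at j=2; lhs holds on [0,1])
  i=1: ✓ (rhs at j=3; lhs holds on [1,2])
  i=2: ✗ (no rhs in [4,5])
  i=3: ✗ (no rhs in [5,6])
  i=4: ✗ (no rhs in [6,7])
  i=5: ✗ (no rhs in [7,8])
Positions where it holds: {0, 1} → 2.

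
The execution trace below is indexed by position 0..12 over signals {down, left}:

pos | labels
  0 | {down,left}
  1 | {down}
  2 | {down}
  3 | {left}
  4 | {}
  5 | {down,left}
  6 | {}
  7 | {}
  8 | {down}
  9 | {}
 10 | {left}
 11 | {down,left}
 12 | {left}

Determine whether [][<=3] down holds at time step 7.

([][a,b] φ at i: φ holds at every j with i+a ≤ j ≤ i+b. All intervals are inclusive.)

False

Check down at every j in [7,10]:
  j=7: false
  j=8: true
  j=9: false
  j=10: false
Fails at j=7 → formula fails.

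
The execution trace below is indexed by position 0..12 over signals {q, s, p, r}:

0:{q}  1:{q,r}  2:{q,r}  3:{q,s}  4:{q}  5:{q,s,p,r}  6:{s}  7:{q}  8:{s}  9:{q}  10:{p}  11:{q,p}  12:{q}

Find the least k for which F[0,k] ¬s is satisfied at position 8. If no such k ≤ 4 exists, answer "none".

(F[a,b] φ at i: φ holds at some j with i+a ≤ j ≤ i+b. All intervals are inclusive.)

1

Scan j = 8,9,… for ¬s:
  j=8: fails
  j=9: holds
First hit at j=9, so smallest k = 9-8 = 1.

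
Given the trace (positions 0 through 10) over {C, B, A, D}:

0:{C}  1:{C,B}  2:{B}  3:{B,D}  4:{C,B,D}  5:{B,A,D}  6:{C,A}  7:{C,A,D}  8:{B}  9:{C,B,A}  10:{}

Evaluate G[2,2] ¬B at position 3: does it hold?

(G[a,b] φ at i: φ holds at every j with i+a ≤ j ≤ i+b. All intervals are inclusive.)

Does not hold

Check ¬B at every j in [5,5]:
  j=5: false
Fails at j=5 → formula fails.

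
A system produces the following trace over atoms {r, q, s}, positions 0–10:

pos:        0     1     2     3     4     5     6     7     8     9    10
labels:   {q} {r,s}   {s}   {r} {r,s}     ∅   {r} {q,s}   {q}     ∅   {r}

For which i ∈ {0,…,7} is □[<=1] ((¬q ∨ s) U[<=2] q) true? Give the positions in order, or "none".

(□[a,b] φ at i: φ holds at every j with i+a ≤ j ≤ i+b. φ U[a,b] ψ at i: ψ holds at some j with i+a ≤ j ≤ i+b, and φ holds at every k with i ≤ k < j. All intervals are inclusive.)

Evaluate at each i in [0,7]:
  i=0: ✗ (fails at j=1)
  i=1: ✗ (fails at j=1)
  i=2: ✗ (fails at j=2)
  i=3: ✗ (fails at j=3)
  i=4: ✗ (fails at j=4)
  i=5: ✓ (all of [5,6])
  i=6: ✓ (all of [6,7])
  i=7: ✓ (all of [7,8])

5, 6, 7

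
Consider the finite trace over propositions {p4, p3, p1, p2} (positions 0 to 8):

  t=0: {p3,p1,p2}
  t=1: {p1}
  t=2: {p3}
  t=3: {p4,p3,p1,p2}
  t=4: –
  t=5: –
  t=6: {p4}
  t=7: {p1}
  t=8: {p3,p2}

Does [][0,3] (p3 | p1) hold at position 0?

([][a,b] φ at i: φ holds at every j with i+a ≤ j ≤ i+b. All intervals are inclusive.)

Check (p3 | p1) at every j in [0,3]:
  j=0: true
  j=1: true
  j=2: true
  j=3: true
All positions satisfy it → formula holds.

True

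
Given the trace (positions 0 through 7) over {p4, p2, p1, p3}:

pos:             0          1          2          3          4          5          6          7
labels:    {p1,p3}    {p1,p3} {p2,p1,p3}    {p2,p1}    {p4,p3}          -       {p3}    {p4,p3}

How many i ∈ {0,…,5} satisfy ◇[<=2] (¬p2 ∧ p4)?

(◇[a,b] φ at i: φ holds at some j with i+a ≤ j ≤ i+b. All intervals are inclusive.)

Evaluate at each i in [0,5]:
  i=0: ✗ (none in [0,2])
  i=1: ✗ (none in [1,3])
  i=2: ✓ (witness j=4)
  i=3: ✓ (witness j=4)
  i=4: ✓ (witness j=4)
  i=5: ✓ (witness j=7)
Positions where it holds: {2, 3, 4, 5} → 4.

4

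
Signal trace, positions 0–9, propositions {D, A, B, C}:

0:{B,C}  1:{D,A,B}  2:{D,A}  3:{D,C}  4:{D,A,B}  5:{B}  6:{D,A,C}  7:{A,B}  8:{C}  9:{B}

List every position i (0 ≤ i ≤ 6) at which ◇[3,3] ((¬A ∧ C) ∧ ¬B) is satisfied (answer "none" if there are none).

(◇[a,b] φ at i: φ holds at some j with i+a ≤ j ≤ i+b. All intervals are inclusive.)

0, 5

Evaluate at each i in [0,6]:
  i=0: ✓ (witness j=3)
  i=1: ✗ (none in [4,4])
  i=2: ✗ (none in [5,5])
  i=3: ✗ (none in [6,6])
  i=4: ✗ (none in [7,7])
  i=5: ✓ (witness j=8)
  i=6: ✗ (none in [9,9])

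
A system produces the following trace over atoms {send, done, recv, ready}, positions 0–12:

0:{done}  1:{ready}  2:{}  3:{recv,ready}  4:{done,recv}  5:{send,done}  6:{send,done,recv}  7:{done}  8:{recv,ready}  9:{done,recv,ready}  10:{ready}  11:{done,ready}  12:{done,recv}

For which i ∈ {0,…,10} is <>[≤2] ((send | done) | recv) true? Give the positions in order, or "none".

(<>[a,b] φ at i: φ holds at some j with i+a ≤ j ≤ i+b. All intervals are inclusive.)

0, 1, 2, 3, 4, 5, 6, 7, 8, 9, 10

Evaluate at each i in [0,10]:
  i=0: ✓ (witness j=0)
  i=1: ✓ (witness j=3)
  i=2: ✓ (witness j=3)
  i=3: ✓ (witness j=3)
  i=4: ✓ (witness j=4)
  i=5: ✓ (witness j=5)
  i=6: ✓ (witness j=6)
  i=7: ✓ (witness j=7)
  i=8: ✓ (witness j=8)
  i=9: ✓ (witness j=9)
  i=10: ✓ (witness j=11)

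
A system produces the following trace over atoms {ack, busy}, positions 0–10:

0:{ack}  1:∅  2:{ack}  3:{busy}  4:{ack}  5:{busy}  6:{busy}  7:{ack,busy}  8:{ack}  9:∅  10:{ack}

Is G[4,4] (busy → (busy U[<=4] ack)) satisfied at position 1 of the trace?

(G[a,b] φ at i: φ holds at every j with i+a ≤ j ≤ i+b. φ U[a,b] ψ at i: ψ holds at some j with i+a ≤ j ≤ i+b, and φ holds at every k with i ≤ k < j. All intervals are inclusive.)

Check (busy → (busy U[<=4] ack)) at every j in [5,5]:
  j=5: antecedent true; consequent holds → ✓
All positions satisfy it → formula holds.

Yes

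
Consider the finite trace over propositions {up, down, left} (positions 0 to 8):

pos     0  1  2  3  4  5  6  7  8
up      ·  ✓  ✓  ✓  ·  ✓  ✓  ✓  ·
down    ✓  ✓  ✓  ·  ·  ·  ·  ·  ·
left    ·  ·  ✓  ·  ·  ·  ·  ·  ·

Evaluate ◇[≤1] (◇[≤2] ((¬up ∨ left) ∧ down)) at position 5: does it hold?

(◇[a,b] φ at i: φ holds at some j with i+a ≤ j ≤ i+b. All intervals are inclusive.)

Does not hold

Check ◇[≤2] ((¬up ∨ left) ∧ down) at each j in [5,6]:
  j=5: fails (none in [5,7])
  j=6: fails (none in [6,8])
No position in the window satisfies it → formula fails.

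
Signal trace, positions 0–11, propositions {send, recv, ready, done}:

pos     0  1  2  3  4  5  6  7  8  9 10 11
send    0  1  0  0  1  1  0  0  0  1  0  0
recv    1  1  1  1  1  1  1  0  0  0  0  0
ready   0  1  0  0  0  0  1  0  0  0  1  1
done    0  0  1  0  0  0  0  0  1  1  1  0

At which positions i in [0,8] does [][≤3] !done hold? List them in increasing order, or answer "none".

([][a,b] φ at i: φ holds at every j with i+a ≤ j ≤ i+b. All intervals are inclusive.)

Evaluate at each i in [0,8]:
  i=0: ✗ (fails at j=2)
  i=1: ✗ (fails at j=2)
  i=2: ✗ (fails at j=2)
  i=3: ✓ (all of [3,6])
  i=4: ✓ (all of [4,7])
  i=5: ✗ (fails at j=8)
  i=6: ✗ (fails at j=8)
  i=7: ✗ (fails at j=8)
  i=8: ✗ (fails at j=8)

3, 4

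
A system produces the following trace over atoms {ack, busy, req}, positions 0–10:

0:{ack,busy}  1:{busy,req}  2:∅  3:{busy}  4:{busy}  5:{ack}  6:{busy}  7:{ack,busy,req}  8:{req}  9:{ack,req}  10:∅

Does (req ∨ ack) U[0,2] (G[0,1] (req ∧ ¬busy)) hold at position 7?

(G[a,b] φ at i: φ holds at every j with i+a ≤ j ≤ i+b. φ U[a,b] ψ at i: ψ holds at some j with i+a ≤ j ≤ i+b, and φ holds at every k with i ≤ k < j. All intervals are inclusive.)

Holds

Need some j in [7,9] with G[0,1] (req ∧ ¬busy), and (req ∨ ack) at every k in [7,j-1].
  j=7: G[0,1] (req ∧ ¬busy) — fails at 7.
  j=8: G[0,1] (req ∧ ¬busy) holds; (req ∨ ack) holds at every k in [7,7] → satisfied.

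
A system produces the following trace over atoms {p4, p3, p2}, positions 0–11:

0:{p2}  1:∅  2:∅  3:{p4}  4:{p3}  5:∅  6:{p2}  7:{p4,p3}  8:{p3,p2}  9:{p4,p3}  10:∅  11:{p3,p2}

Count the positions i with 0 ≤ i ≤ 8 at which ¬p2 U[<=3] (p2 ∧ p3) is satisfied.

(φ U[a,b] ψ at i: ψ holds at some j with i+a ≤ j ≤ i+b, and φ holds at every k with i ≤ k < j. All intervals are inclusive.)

2

Evaluate at each i in [0,8]:
  i=0: ✗ (no rhs in [0,3])
  i=1: ✗ (no rhs in [1,4])
  i=2: ✗ (no rhs in [2,5])
  i=3: ✗ (no rhs in [3,6])
  i=4: ✗ (no rhs in [4,7])
  i=5: ✗ (lhs fails at k=6 before rhs at j=8)
  i=6: ✗ (lhs fails at k=6 before rhs at j=8)
  i=7: ✓ (rhs at j=8; lhs holds on [7,7])
  i=8: ✓ (rhs at j=8)
Positions where it holds: {7, 8} → 2.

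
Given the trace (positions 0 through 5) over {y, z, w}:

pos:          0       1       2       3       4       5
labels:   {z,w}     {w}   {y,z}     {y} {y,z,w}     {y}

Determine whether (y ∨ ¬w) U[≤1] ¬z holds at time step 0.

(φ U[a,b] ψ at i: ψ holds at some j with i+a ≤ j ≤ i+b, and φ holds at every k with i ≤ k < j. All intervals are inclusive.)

Need some j in [0,1] with ¬z, and (y ∨ ¬w) at every k in [0,j-1].
  j=0: ¬z false.
  j=1: ¬z holds, but (y ∨ ¬w) fails at k=0 → not this j.
No j in the window works → until fails.

Does not hold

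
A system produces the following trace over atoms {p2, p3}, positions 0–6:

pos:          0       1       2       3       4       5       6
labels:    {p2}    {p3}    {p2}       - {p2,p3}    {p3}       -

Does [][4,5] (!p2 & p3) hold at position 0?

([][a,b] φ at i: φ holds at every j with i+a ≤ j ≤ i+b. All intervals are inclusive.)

Does not hold

Check (!p2 & p3) at every j in [4,5]:
  j=4: false
  j=5: true
Fails at j=4 → formula fails.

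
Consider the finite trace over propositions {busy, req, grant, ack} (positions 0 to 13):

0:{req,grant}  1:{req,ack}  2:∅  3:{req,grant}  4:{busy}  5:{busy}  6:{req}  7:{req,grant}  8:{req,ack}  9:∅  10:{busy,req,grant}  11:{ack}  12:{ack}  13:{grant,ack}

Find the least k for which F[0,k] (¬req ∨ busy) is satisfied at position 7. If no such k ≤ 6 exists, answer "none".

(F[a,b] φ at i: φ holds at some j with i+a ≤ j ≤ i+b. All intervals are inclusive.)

Scan j = 7,8,… for (¬req ∨ busy):
  j=7: fails
  j=8: fails
  j=9: holds
First hit at j=9, so smallest k = 9-7 = 2.

2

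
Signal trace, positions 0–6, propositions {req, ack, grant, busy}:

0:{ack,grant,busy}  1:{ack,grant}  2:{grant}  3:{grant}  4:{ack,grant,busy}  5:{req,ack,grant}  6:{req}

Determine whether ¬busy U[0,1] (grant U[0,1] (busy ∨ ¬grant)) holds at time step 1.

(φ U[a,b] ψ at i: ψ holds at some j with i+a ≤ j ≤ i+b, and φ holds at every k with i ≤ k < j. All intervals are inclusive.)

No

Need some j in [1,2] with (grant U[0,1] (busy ∨ ¬grant)), and ¬busy at every k in [1,j-1].
  j=1: (grant U[0,1] (busy ∨ ¬grant)) — fails.
  j=2: (grant U[0,1] (busy ∨ ¬grant)) — fails.
No j in the window works → until fails.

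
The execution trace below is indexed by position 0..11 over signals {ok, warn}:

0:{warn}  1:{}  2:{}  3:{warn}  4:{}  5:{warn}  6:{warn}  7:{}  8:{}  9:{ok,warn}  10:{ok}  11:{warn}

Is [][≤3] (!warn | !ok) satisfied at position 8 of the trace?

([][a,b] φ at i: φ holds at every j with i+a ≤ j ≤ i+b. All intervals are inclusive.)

Check (!warn | !ok) at every j in [8,11]:
  j=8: true
  j=9: false
  j=10: true
  j=11: true
Fails at j=9 → formula fails.

Does not hold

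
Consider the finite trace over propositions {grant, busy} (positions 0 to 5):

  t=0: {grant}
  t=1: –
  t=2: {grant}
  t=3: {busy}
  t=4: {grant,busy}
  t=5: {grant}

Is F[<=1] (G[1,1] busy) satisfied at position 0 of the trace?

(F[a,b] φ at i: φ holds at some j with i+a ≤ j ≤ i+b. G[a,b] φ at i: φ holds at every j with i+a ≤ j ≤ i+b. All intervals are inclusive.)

Check G[1,1] busy at each j in [0,1]:
  j=0: fails at 1
  j=1: fails at 2
No position in the window satisfies it → formula fails.

False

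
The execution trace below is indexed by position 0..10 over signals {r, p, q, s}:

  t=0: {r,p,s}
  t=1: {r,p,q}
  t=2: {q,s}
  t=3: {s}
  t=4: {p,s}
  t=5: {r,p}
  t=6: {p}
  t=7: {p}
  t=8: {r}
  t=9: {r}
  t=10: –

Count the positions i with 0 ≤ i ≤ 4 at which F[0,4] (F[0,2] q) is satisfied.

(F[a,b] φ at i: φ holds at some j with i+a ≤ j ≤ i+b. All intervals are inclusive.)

3

Evaluate at each i in [0,4]:
  i=0: ✓ (witness j=0)
  i=1: ✓ (witness j=1)
  i=2: ✓ (witness j=2)
  i=3: ✗ (none in [3,7])
  i=4: ✗ (none in [4,8])
Positions where it holds: {0, 1, 2} → 3.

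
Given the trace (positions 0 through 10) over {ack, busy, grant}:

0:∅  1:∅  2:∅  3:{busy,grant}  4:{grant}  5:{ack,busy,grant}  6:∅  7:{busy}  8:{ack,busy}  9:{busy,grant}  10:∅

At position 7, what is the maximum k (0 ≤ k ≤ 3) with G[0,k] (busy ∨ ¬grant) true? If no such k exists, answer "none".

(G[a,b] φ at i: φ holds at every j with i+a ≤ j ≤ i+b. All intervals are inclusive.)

3

(busy ∨ ¬grant) must hold from j=7 onward; find where it first fails.
  j=7: holds
  j=8: holds
  j=9: holds
  j=10: holds
Holds through j=10; largest k = 3.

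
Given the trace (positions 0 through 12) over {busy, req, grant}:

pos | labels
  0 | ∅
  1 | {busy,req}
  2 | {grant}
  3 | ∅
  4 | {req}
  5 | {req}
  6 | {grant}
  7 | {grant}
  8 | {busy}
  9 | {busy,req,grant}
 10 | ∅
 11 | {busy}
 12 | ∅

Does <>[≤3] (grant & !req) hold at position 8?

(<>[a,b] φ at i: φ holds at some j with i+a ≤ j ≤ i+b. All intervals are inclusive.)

No

Check (grant & !req) at each j in [8,11]:
  j=8: false
  j=9: false
  j=10: false
  j=11: false
No position in the window satisfies it → formula fails.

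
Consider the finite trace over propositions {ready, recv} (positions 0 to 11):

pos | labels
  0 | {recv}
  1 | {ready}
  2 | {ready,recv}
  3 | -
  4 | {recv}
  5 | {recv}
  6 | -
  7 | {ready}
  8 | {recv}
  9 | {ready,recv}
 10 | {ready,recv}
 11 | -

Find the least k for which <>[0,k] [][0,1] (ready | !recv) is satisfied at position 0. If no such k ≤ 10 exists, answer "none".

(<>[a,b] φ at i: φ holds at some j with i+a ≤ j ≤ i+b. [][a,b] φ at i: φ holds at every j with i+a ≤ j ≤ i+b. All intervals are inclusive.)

1

Scan j = 0,1,… for [][0,1] (ready | !recv):
  j=0: fails
  j=1: holds
First hit at j=1, so smallest k = 1-0 = 1.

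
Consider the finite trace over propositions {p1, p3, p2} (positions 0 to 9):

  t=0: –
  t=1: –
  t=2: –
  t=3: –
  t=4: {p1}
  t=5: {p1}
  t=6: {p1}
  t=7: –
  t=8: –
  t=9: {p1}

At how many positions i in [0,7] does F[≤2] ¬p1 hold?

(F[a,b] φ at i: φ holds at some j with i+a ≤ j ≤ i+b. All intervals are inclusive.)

7

Evaluate at each i in [0,7]:
  i=0: ✓ (witness j=0)
  i=1: ✓ (witness j=1)
  i=2: ✓ (witness j=2)
  i=3: ✓ (witness j=3)
  i=4: ✗ (none in [4,6])
  i=5: ✓ (witness j=7)
  i=6: ✓ (witness j=7)
  i=7: ✓ (witness j=7)
Positions where it holds: {0, 1, 2, 3, 5, 6, 7} → 7.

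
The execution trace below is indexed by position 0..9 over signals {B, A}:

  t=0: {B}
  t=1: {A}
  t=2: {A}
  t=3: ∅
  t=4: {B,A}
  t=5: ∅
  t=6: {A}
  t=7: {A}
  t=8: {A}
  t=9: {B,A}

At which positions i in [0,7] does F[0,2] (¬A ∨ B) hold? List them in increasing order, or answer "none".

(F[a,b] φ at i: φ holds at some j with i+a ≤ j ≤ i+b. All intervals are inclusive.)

Evaluate at each i in [0,7]:
  i=0: ✓ (witness j=0)
  i=1: ✓ (witness j=3)
  i=2: ✓ (witness j=3)
  i=3: ✓ (witness j=3)
  i=4: ✓ (witness j=4)
  i=5: ✓ (witness j=5)
  i=6: ✗ (none in [6,8])
  i=7: ✓ (witness j=9)

0, 1, 2, 3, 4, 5, 7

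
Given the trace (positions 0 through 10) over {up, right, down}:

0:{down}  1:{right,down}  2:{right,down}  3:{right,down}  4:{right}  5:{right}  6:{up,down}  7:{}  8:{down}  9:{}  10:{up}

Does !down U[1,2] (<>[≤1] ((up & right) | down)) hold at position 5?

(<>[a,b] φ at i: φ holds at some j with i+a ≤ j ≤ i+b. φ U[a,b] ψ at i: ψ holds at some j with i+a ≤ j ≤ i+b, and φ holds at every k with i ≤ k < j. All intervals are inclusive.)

Yes

Need some j in [6,7] with <>[≤1] ((up & right) | down), and !down at every k in [5,j-1].
  j=6: <>[≤1] ((up & right) | down) holds; !down holds at every k in [5,5] → satisfied.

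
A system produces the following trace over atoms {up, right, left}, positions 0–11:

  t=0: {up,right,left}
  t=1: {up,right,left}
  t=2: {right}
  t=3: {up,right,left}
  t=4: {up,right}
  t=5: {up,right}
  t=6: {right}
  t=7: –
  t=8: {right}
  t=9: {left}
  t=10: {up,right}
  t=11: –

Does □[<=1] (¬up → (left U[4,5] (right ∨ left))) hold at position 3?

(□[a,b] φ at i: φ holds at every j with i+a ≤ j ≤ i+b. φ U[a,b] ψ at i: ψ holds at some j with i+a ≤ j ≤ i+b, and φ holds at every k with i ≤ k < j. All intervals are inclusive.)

Holds

Check (¬up → (left U[4,5] (right ∨ left))) at every j in [3,4]:
  j=3: antecedent false → ✓
  j=4: antecedent false → ✓
All positions satisfy it → formula holds.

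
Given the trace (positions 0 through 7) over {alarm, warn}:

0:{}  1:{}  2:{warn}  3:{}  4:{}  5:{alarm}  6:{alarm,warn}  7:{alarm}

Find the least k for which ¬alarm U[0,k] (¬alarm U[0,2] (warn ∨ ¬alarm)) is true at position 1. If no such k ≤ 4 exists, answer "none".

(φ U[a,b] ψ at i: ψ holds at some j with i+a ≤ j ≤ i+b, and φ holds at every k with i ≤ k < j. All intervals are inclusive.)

Need earliest j ≥ 1 with (¬alarm U[0,2] (warn ∨ ¬alarm)), and ¬alarm at every k in [1,j-1].
  j=1: rhs holds (empty prefix). k = 0.

0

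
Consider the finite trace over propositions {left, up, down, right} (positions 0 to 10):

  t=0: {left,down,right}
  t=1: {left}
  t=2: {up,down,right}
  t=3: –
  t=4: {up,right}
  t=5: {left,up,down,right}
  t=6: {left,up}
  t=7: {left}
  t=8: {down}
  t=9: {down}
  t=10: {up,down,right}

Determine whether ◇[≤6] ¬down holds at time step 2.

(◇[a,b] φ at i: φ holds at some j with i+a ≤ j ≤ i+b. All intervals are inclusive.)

Check ¬down at each j in [2,8]:
  j=2: false
  j=3: true
  j=4: true
  j=5: false
  j=6: true
  j=7: true
  j=8: false
Found at j=3 → formula holds.

Holds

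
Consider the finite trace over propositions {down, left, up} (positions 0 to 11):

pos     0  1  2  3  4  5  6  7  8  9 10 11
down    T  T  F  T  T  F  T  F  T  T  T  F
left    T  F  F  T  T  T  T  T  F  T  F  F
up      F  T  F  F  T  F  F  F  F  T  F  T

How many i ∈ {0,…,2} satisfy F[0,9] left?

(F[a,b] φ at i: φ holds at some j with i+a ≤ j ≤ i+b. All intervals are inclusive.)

3

Evaluate at each i in [0,2]:
  i=0: ✓ (witness j=0)
  i=1: ✓ (witness j=3)
  i=2: ✓ (witness j=3)
Positions where it holds: {0, 1, 2} → 3.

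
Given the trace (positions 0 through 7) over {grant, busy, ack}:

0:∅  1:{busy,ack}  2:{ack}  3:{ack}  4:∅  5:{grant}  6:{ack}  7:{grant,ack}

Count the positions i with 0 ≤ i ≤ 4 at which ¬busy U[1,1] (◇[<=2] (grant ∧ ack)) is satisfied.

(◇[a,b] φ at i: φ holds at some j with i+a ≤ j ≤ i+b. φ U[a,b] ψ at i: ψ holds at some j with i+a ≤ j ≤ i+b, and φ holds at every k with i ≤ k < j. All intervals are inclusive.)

Evaluate at each i in [0,4]:
  i=0: ✗ (no rhs in [1,1])
  i=1: ✗ (no rhs in [2,2])
  i=2: ✗ (no rhs in [3,3])
  i=3: ✗ (no rhs in [4,4])
  i=4: ✓ (rhs at j=5; lhs holds on [4,4])
Positions where it holds: {4} → 1.

1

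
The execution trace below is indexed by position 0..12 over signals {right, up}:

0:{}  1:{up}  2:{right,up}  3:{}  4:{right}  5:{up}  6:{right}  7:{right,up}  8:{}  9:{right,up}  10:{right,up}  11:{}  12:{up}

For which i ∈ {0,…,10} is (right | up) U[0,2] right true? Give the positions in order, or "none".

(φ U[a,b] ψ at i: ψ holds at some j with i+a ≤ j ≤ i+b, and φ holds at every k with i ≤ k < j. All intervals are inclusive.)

1, 2, 4, 5, 6, 7, 9, 10

Evaluate at each i in [0,10]:
  i=0: ✗ (lhs fails at k=0 before rhs at j=2)
  i=1: ✓ (rhs at j=2; lhs holds on [1,1])
  i=2: ✓ (rhs at j=2)
  i=3: ✗ (lhs fails at k=3 before rhs at j=4)
  i=4: ✓ (rhs at j=4)
  i=5: ✓ (rhs at j=6; lhs holds on [5,5])
  i=6: ✓ (rhs at j=6)
  i=7: ✓ (rhs at j=7)
  i=8: ✗ (lhs fails at k=8 before rhs at j=9)
  i=9: ✓ (rhs at j=9)
  i=10: ✓ (rhs at j=10)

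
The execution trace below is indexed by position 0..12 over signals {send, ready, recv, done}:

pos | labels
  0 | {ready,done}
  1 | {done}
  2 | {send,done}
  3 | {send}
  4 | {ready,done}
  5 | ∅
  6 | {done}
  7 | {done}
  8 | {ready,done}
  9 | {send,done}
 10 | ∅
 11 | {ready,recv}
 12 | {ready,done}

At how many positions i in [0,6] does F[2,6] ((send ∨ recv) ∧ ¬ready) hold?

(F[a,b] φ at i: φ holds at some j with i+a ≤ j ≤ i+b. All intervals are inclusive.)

6

Evaluate at each i in [0,6]:
  i=0: ✓ (witness j=2)
  i=1: ✓ (witness j=3)
  i=2: ✗ (none in [4,8])
  i=3: ✓ (witness j=9)
  i=4: ✓ (witness j=9)
  i=5: ✓ (witness j=9)
  i=6: ✓ (witness j=9)
Positions where it holds: {0, 1, 3, 4, 5, 6} → 6.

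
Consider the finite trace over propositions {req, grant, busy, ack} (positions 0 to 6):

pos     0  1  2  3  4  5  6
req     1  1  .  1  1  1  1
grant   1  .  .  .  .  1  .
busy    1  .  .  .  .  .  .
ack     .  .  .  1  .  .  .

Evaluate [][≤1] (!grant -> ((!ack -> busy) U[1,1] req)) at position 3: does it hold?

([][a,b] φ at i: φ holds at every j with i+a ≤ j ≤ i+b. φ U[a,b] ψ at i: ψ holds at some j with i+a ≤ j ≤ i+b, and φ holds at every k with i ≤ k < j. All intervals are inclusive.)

Does not hold

Check (!grant -> ((!ack -> busy) U[1,1] req)) at every j in [3,4]:
  j=3: antecedent true; consequent holds → ✓
  j=4: antecedent true; consequent fails → ✗
Fails at j=4 → formula fails.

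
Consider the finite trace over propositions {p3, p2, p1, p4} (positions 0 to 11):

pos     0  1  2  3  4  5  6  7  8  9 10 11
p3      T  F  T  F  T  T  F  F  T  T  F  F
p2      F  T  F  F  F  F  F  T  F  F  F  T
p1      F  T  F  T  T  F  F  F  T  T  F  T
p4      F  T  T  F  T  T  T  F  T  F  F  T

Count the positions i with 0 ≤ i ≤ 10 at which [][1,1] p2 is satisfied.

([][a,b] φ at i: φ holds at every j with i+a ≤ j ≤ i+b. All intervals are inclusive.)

3

Evaluate at each i in [0,10]:
  i=0: ✓ (all of [1,1])
  i=1: ✗ (fails at j=2)
  i=2: ✗ (fails at j=3)
  i=3: ✗ (fails at j=4)
  i=4: ✗ (fails at j=5)
  i=5: ✗ (fails at j=6)
  i=6: ✓ (all of [7,7])
  i=7: ✗ (fails at j=8)
  i=8: ✗ (fails at j=9)
  i=9: ✗ (fails at j=10)
  i=10: ✓ (all of [11,11])
Positions where it holds: {0, 6, 10} → 3.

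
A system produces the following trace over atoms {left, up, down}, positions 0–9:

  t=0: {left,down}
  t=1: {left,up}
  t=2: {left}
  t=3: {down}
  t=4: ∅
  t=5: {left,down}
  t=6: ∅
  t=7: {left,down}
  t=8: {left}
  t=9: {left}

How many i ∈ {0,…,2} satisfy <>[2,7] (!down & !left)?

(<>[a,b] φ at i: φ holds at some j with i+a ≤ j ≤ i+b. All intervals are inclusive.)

3

Evaluate at each i in [0,2]:
  i=0: ✓ (witness j=4)
  i=1: ✓ (witness j=4)
  i=2: ✓ (witness j=4)
Positions where it holds: {0, 1, 2} → 3.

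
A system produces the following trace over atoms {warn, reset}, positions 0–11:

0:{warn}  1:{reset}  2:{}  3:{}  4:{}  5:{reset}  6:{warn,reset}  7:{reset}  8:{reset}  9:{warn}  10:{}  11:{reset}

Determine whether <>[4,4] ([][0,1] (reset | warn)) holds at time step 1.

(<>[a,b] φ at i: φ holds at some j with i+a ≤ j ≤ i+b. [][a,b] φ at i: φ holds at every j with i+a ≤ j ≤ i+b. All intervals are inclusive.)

True

Check [][0,1] (reset | warn) at each j in [5,5]:
  j=5: holds on [5,6]
Found at j=5 → formula holds.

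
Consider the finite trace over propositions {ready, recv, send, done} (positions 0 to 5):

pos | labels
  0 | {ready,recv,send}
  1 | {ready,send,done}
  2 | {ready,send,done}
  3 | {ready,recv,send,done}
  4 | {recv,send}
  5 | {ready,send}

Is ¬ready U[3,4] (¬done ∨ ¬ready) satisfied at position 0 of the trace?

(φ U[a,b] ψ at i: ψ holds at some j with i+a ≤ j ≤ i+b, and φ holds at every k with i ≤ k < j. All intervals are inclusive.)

No

Need some j in [3,4] with (¬done ∨ ¬ready), and ¬ready at every k in [0,j-1].
  j=3: (¬done ∨ ¬ready) false.
  j=4: (¬done ∨ ¬ready) holds, but ¬ready fails at k=0 → not this j.
No j in the window works → until fails.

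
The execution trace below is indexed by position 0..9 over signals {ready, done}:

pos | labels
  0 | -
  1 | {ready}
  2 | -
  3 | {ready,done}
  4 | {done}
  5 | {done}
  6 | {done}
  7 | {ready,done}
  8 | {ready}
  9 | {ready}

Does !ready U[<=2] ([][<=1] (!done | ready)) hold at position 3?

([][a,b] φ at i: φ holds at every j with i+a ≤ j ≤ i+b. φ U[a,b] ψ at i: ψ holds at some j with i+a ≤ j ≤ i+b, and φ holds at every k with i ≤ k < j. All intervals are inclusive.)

Does not hold

Need some j in [3,5] with [][<=1] (!done | ready), and !ready at every k in [3,j-1].
  j=3: [][<=1] (!done | ready) — fails at 4.
  j=4: [][<=1] (!done | ready) — fails at 4.
  j=5: [][<=1] (!done | ready) — fails at 5.
No j in the window works → until fails.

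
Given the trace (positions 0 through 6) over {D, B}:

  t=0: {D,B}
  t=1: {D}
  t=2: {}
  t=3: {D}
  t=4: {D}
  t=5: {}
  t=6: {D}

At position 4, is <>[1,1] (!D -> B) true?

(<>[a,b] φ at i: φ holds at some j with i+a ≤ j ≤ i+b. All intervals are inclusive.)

No

Check (!D -> B) at each j in [5,5]:
  j=5: false
No position in the window satisfies it → formula fails.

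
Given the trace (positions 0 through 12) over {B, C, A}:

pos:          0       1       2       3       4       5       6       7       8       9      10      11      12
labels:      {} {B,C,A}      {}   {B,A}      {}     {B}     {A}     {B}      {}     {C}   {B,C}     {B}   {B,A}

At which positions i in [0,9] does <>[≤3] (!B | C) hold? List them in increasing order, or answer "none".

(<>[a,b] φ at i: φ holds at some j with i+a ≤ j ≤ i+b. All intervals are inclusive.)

0, 1, 2, 3, 4, 5, 6, 7, 8, 9

Evaluate at each i in [0,9]:
  i=0: ✓ (witness j=0)
  i=1: ✓ (witness j=1)
  i=2: ✓ (witness j=2)
  i=3: ✓ (witness j=4)
  i=4: ✓ (witness j=4)
  i=5: ✓ (witness j=6)
  i=6: ✓ (witness j=6)
  i=7: ✓ (witness j=8)
  i=8: ✓ (witness j=8)
  i=9: ✓ (witness j=9)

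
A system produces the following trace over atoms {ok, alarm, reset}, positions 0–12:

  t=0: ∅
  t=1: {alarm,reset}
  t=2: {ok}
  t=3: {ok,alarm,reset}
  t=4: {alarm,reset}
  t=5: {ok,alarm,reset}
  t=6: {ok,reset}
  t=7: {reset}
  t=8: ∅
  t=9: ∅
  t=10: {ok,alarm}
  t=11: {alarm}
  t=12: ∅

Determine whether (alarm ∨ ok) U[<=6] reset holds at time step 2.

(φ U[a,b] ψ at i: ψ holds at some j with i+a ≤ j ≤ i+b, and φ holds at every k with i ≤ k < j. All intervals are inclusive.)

Yes

Need some j in [2,8] with reset, and (alarm ∨ ok) at every k in [2,j-1].
  j=2: reset false.
  j=3: reset holds; (alarm ∨ ok) holds at every k in [2,2] → satisfied.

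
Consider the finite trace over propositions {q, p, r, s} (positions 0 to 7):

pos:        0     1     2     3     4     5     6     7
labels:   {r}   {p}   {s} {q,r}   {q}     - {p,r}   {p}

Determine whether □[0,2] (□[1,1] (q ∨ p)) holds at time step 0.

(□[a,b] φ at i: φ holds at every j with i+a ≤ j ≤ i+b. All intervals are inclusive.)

Check □[1,1] (q ∨ p) at every j in [0,2]:
  j=0: holds on [1,1]
  j=1: fails at 2
  j=2: holds on [3,3]
Fails at j=1 → formula fails.

No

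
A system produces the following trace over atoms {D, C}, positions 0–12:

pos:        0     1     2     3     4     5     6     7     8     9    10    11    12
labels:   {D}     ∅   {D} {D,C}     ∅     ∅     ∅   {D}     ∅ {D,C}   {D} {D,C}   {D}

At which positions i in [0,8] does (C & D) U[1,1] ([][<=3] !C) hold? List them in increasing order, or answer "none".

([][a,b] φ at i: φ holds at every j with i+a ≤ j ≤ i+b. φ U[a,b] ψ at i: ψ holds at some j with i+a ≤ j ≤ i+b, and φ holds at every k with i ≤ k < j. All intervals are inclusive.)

3

Evaluate at each i in [0,8]:
  i=0: ✗ (no rhs in [1,1])
  i=1: ✗ (no rhs in [2,2])
  i=2: ✗ (no rhs in [3,3])
  i=3: ✓ (rhs at j=4; lhs holds on [3,3])
  i=4: ✗ (lhs fails at k=4 before rhs at j=5)
  i=5: ✗ (no rhs in [6,6])
  i=6: ✗ (no rhs in [7,7])
  i=7: ✗ (no rhs in [8,8])
  i=8: ✗ (no rhs in [9,9])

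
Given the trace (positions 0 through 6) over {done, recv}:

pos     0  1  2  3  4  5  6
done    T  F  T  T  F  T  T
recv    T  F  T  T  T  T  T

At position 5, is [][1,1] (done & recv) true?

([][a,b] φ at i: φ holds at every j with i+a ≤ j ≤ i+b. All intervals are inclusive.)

Holds

Check (done & recv) at every j in [6,6]:
  j=6: true
All positions satisfy it → formula holds.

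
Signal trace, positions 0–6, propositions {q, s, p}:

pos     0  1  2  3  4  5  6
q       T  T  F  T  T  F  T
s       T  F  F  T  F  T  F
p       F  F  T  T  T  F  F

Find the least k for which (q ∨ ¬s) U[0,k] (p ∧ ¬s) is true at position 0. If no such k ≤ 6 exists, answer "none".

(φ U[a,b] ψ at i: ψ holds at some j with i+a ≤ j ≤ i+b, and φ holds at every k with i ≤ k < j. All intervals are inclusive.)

2

Need earliest j ≥ 0 with (p ∧ ¬s), and (q ∨ ¬s) at every k in [0,j-1].
  j=0: rhs fails.
  j=1: rhs fails.
  j=2: rhs holds; lhs holds on [0,1]. k = 2.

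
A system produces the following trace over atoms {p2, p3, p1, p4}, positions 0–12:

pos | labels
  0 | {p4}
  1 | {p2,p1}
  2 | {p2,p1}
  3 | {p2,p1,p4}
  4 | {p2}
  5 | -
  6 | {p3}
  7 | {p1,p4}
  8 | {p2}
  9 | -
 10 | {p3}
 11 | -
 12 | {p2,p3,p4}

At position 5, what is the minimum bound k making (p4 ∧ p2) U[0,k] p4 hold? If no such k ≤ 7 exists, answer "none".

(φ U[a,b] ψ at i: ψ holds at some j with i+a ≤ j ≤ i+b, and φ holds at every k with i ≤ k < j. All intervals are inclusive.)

Need earliest j ≥ 5 with p4, and (p4 ∧ p2) at every k in [5,j-1].
  j=5: rhs fails.
  j=6: rhs fails.
  j=7: rhs holds but lhs fails at k=5.
  j=8: rhs fails.
  j=9: rhs fails.
  j=10: rhs fails.
  j=11: rhs fails.
  j=12: rhs holds but lhs fails at k=5.
No witness within the range → none.

none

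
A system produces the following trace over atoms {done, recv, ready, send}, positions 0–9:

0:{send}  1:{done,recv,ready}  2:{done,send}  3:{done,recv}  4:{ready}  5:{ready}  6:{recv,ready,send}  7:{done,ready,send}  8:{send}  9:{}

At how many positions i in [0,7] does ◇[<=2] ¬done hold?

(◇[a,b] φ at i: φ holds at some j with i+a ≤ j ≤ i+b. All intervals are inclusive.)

7

Evaluate at each i in [0,7]:
  i=0: ✓ (witness j=0)
  i=1: ✗ (none in [1,3])
  i=2: ✓ (witness j=4)
  i=3: ✓ (witness j=4)
  i=4: ✓ (witness j=4)
  i=5: ✓ (witness j=5)
  i=6: ✓ (witness j=6)
  i=7: ✓ (witness j=8)
Positions where it holds: {0, 2, 3, 4, 5, 6, 7} → 7.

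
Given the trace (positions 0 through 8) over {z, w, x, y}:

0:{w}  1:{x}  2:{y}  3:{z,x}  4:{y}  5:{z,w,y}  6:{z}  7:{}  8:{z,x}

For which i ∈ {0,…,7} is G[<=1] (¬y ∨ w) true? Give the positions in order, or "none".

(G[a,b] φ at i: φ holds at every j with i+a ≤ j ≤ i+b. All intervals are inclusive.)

0, 5, 6, 7

Evaluate at each i in [0,7]:
  i=0: ✓ (all of [0,1])
  i=1: ✗ (fails at j=2)
  i=2: ✗ (fails at j=2)
  i=3: ✗ (fails at j=4)
  i=4: ✗ (fails at j=4)
  i=5: ✓ (all of [5,6])
  i=6: ✓ (all of [6,7])
  i=7: ✓ (all of [7,8])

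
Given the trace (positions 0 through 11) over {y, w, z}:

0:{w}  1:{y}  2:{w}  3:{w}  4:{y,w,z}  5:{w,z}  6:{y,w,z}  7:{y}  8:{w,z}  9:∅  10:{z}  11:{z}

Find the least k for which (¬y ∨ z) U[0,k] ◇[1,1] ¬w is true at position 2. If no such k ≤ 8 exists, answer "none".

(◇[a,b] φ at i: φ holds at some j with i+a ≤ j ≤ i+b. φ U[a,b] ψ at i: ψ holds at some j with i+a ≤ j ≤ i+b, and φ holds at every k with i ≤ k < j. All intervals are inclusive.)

4

Need earliest j ≥ 2 with ◇[1,1] ¬w, and (¬y ∨ z) at every k in [2,j-1].
  j=2: rhs fails.
  j=3: rhs fails.
  j=4: rhs fails.
  j=5: rhs fails.
  j=6: rhs holds; lhs holds on [2,5]. k = 4.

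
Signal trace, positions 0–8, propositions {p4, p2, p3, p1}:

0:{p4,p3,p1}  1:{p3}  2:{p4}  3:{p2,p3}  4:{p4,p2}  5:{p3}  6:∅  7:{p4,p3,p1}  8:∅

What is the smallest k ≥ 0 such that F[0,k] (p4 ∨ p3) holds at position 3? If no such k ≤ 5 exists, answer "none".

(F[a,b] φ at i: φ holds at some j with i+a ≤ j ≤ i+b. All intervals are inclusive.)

Scan j = 3,4,… for (p4 ∨ p3):
  j=3: holds
First hit at j=3, so smallest k = 3-3 = 0.

0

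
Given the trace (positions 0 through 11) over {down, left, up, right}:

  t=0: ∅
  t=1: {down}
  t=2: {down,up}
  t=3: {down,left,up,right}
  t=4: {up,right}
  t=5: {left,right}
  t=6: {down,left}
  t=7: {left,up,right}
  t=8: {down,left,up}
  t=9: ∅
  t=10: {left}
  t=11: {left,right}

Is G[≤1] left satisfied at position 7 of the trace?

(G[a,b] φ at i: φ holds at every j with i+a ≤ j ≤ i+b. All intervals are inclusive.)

Yes

Check left at every j in [7,8]:
  j=7: true
  j=8: true
All positions satisfy it → formula holds.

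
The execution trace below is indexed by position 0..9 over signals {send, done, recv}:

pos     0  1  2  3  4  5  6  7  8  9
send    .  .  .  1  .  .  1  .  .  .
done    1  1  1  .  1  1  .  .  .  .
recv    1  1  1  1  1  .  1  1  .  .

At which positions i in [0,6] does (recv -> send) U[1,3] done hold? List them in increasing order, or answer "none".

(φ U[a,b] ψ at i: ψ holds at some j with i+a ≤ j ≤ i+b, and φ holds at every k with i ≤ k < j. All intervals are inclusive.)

3

Evaluate at each i in [0,6]:
  i=0: ✗ (lhs fails at k=0 before rhs at j=1)
  i=1: ✗ (lhs fails at k=1 before rhs at j=2)
  i=2: ✗ (lhs fails at k=2 before rhs at j=4)
  i=3: ✓ (rhs at j=4; lhs holds on [3,3])
  i=4: ✗ (lhs fails at k=4 before rhs at j=5)
  i=5: ✗ (no rhs in [6,8])
  i=6: ✗ (no rhs in [7,9])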